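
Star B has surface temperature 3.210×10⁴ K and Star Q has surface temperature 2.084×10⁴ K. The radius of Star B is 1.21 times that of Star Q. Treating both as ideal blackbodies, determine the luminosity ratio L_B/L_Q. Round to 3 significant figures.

L ∝ R²T⁴, so L_B/L_Q = (R_B/R_Q)²(T_B/T_Q)⁴ = (1.21)² × (3.210×10⁴/2.084×10⁴)⁴ = 1.4641 × 5.62897 = 8.24.

L_B/L_Q ≈ 8.24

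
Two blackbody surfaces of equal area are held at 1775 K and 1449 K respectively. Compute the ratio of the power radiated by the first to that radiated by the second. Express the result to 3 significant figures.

P₁/P₂ ≈ 2.25

With equal areas, P₁/P₂ = (T₁/T₂)⁴ = (1775/1449)⁴ = 2.25.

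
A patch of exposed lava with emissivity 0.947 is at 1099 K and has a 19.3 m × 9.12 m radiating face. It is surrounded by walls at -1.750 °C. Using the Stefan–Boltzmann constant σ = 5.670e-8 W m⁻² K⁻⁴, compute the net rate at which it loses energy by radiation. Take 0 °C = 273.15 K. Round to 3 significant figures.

Net loss ≈ 1.37×10⁷ W

Surroundings: T = -1.750 °C + 273.15 = 271.400 K.
Area A = 19.3 × 9.12 = 176.016 m².
Net radiated power P_net = εσA(T⁴ − T₀⁴) = 0.947×5.670×10⁻⁸×176.016×(1099⁴ − 271.400⁴).
T⁴ − T₀⁴ = 1.45878×10¹² − 5.42550×10⁹ = 1.45335×10¹² K⁴, so P_net = 1.37×10⁷ W.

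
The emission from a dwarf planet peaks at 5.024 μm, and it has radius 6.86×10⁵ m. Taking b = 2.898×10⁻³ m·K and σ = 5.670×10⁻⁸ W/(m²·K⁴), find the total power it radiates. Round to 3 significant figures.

P ≈ 3.71×10¹⁶ W

Wien's law: T = b/λ_max = 2.898×10⁻³/5.024×10⁻⁶ = 576.831 K.
Surface area A = 4πR² = 4π(6.86×10⁵ m)² = 5.91368×10¹² m².
Then P = σAT⁴ = 5.670×10⁻⁸×5.91368×10¹²×(576.831)⁴ = 3.71×10¹⁶ W.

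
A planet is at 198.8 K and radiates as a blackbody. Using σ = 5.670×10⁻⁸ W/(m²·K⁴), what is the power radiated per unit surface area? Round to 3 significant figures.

Stefan–Boltzmann: I = σT⁴ = 5.670×10⁻⁸ × (198.8)⁴ = 88.6 W/m².

I ≈ 88.6 W/m²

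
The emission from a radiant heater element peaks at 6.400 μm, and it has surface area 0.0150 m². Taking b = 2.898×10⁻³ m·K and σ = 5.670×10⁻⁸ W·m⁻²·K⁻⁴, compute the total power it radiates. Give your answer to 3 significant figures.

Wien's law: T = b/λ_max = 2.898×10⁻³/6.400×10⁻⁶ = 452.812 K.
Area A = 0.0150 m².
Then P = σAT⁴ = 5.670×10⁻⁸×0.0150×(452.812)⁴ = 35.8 W.

P ≈ 35.8 W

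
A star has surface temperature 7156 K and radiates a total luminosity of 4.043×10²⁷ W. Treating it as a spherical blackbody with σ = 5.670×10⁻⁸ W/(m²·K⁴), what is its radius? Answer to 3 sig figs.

R ≈ 1.47×10⁹ m

L = 4πR²σT⁴ ⇒ R = √(L/(4πσT⁴)).
σT⁴ = 1.48684×10⁸ W/m², so R = √(4.043×10²⁷/(4π×1.48684×10⁸)) = 1.47×10⁹ m.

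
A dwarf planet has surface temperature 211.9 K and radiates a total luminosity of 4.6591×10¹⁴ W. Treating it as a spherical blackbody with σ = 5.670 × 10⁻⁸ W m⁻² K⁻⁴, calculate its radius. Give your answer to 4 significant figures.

L = 4πR²σT⁴ ⇒ R = √(L/(4πσT⁴)).
σT⁴ = 114.316 W/m², so R = √(4.6591×10¹⁴/(4π×114.316)) = 5.695×10⁵ m.

R ≈ 5.695×10⁵ m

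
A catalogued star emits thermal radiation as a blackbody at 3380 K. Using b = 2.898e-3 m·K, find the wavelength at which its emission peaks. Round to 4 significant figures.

λ_max ≈ 0.8574 μm

Wien's displacement law: λ_max = b/T = (2.898×10⁻³ m·K)/(3380 K) = 8.5740×10⁻⁷ m.
That is 0.8574 μm, in the infrared range.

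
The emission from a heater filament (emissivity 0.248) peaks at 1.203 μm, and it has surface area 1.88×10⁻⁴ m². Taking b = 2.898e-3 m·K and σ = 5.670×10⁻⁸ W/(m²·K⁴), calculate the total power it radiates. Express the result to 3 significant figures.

Wien's law: T = b/λ_max = 2.898×10⁻³/1.203×10⁻⁶ = 2408.98 K.
Area A = 1.88×10⁻⁴ m².
Then P = εσAT⁴ = 0.248×5.670×10⁻⁸×1.88×10⁻⁴×(2408.98)⁴ = 89.0 W.

P ≈ 89.0 W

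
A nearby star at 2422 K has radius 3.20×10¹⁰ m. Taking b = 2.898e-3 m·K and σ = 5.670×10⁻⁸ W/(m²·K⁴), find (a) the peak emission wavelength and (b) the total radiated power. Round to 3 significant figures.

λ_max ≈ 1.20×10³ nm; P ≈ 2.51×10²⁸ W

(a) λ_max = b/T = 2.898×10⁻³/2422 = 1.197×10⁻⁶ m = 1.20×10³ nm.
Surface area A = 4πR² = 4π(3.20×10¹⁰ m)² = 1.28680×10²² m².
(b) P = σAT⁴ = 5.670×10⁻⁸×1.28680×10²²×(2422)⁴ = 2.51×10²⁸ W.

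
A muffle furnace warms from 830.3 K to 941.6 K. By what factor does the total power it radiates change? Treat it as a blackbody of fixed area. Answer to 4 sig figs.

P₂/P₁ ≈ 1.654

P ∝ T⁴, so P₂/P₁ = (T₂/T₁)⁴ = (941.6/830.3)⁴ = (1.13405)⁴ = 1.654.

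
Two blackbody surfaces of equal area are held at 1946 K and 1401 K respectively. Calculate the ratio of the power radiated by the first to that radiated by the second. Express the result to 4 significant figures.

P₁/P₂ ≈ 3.722

With equal areas, P₁/P₂ = (T₁/T₂)⁴ = (1946/1401)⁴ = 3.722.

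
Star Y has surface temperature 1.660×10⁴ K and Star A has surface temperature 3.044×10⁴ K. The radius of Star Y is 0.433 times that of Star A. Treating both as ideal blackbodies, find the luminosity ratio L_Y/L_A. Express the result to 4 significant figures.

L ∝ R²T⁴, so L_Y/L_A = (R_Y/R_A)²(T_Y/T_A)⁴ = (0.433)² × (1.660×10⁴/3.044×10⁴)⁴ = 0.187489 × 0.0884410 = 0.01658.

L_Y/L_A ≈ 0.01658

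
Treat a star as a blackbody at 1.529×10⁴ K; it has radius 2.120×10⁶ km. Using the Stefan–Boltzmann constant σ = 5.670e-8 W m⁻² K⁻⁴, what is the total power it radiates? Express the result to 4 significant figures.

Surface area A = 4πR² = 4π(2.120×10⁹ m)² = 5.64783×10¹⁹ m².
P = σAT⁴ = 5.670×10⁻⁸ × 5.64783×10¹⁹ × (1.529×10⁴)⁴ = 1.750×10²⁹ W.

P ≈ 1.750×10²⁹ W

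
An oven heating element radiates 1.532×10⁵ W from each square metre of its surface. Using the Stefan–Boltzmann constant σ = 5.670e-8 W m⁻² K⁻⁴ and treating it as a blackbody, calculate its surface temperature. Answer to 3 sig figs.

T ≈ 1.28×10³ K

I = σT⁴, so T = (I/σ)^(1/4) = (1.532×10⁵/(5.670×10⁻⁸))^(1/4) = 1.28×10³ K.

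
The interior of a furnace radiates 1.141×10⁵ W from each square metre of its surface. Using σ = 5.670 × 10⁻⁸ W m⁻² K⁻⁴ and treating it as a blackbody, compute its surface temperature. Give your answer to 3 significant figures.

I = σT⁴, so T = (I/σ)^(1/4) = (1.141×10⁵/(5.670×10⁻⁸))^(1/4) = 1.19×10³ K.

T ≈ 1.19×10³ K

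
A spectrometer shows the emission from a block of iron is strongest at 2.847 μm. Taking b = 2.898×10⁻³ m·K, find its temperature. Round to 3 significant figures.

Wien's law gives T = b/λ_max = (2.898×10⁻³ m·K)/(2.847×10⁻⁶ m) = 1.02×10³ K.

T ≈ 1.02×10³ K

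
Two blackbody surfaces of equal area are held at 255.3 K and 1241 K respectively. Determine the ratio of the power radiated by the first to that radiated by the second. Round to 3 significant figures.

With equal areas, P₁/P₂ = (T₁/T₂)⁴ = (255.3/1241)⁴ = 1.79×10⁻³.

P₁/P₂ ≈ 1.79×10⁻³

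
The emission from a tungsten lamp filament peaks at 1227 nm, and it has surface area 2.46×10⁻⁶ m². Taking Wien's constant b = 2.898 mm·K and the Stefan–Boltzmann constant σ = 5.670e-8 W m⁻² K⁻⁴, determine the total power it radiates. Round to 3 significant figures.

P ≈ 4.34 W

Wien's law: T = b/λ_max = 2.898×10⁻³/1.227×10⁻⁶ = 2361.86 K.
Area A = 2.46×10⁻⁶ m².
Then P = σAT⁴ = 5.670×10⁻⁸×2.46×10⁻⁶×(2361.86)⁴ = 4.34 W.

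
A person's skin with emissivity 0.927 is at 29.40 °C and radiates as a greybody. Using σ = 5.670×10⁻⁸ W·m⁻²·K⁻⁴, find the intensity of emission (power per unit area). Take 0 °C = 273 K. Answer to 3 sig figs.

T = 29.40 °C + 273 = 302.40 K.
Stefan–Boltzmann: I = εσT⁴ = 0.927 × 5.670×10⁻⁸ × (302.40)⁴ = 440 W/m².

I ≈ 440 W/m²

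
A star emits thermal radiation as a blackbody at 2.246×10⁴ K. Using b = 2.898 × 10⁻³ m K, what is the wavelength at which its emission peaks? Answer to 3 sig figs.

Wien's displacement law: λ_max = b/T = (2.898×10⁻³ m·K)/(2.246×10⁴ K) = 1.290×10⁻⁷ m.
That is 129 nm, in the ultraviolet range.

λ_max ≈ 129 nm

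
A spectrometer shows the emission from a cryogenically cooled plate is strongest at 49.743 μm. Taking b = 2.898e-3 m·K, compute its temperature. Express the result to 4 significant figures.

T ≈ 58.26 K

Wien's law gives T = b/λ_max = (2.898×10⁻³ m·K)/(4.9743×10⁻⁵ m) = 58.26 K.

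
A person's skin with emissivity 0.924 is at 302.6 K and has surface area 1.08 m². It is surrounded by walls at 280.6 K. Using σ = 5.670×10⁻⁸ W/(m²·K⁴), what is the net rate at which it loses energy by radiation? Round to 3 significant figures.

Area A = 1.08 m².
Net radiated power P_net = εσA(T⁴ − T₀⁴) = 0.924×5.670×10⁻⁸×1.08×(302.6⁴ − 280.6⁴).
T⁴ − T₀⁴ = 8.38447×10⁹ − 6.19941×10⁹ = 2.18506×10⁹ K⁴, so P_net = 124 W.

Net loss ≈ 124 W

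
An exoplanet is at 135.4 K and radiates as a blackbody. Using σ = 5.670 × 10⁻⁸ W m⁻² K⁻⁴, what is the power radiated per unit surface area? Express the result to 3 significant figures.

I ≈ 19.1 W/m²

Stefan–Boltzmann: I = σT⁴ = 5.670×10⁻⁸ × (135.4)⁴ = 19.1 W/m².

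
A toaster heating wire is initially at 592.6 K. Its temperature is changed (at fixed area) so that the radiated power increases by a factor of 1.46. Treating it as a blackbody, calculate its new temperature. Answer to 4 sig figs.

P ∝ T⁴, so T₂/T₁ = (P₂/P₁)^(1/4) = (1.46)^(1/4) = 1.09923.
T₂ = 592.6 × 1.09923 = 651.4 K.

T₂ ≈ 651.4 K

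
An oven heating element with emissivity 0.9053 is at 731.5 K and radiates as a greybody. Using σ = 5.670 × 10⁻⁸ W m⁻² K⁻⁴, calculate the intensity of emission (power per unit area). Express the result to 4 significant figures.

I ≈ 1.470×10⁴ W/m²

Stefan–Boltzmann: I = εσT⁴ = 0.9053 × 5.670×10⁻⁸ × (731.5)⁴ = 1.470×10⁴ W/m².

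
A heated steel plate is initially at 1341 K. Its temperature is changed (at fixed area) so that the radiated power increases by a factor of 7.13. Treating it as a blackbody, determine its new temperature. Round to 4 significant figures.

T₂ ≈ 2191 K

P ∝ T⁴, so T₂/T₁ = (P₂/P₁)^(1/4) = (7.13)^(1/4) = 1.63408.
T₂ = 1341 × 1.63408 = 2191 K.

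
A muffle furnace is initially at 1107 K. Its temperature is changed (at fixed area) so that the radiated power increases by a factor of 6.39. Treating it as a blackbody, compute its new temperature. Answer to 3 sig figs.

T₂ ≈ 1.76×10³ K

P ∝ T⁴, so T₂/T₁ = (P₂/P₁)^(1/4) = (6.39)^(1/4) = 1.58992.
T₂ = 1107 × 1.58992 = 1.76×10³ K.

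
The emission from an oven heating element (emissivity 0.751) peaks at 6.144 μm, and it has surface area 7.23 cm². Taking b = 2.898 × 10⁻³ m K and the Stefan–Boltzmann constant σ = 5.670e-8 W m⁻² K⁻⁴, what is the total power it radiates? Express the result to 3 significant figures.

Wien's law: T = b/λ_max = 2.898×10⁻³/6.144×10⁻⁶ = 471.680 K.
Area A = 7.23 cm² = 7.23×10⁻⁴ m².
Then P = εσAT⁴ = 0.751×5.670×10⁻⁸×7.23×10⁻⁴×(471.680)⁴ = 1.52 W.

P ≈ 1.52 W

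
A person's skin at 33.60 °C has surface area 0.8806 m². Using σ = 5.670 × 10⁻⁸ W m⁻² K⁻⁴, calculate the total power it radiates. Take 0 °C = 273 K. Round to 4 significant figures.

P ≈ 441.2 W

T = 33.60 °C + 273 = 306.60 K.
Area A = 0.8806 m².
P = σAT⁴ = 5.670×10⁻⁸ × 0.8806 × (306.60)⁴ = 441.2 W.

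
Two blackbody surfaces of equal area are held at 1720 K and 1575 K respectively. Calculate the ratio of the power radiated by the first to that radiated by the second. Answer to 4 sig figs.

P₁/P₂ ≈ 1.422

With equal areas, P₁/P₂ = (T₁/T₂)⁴ = (1720/1575)⁴ = 1.422.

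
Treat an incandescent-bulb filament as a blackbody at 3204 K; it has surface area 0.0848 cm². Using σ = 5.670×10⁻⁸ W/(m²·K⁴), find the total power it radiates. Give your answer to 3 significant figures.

Area A = 0.0848 cm² = 8.48×10⁻⁶ m².
P = σAT⁴ = 5.670×10⁻⁸ × 8.48×10⁻⁶ × (3204)⁴ = 50.7 W.

P ≈ 50.7 W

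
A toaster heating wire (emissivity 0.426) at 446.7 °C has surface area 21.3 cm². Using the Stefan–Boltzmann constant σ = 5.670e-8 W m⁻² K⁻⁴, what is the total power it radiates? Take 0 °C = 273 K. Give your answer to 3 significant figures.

T = 446.7 °C + 273 = 719.7 K.
Area A = 21.3 cm² = 2.13×10⁻³ m².
P = εσAT⁴ = 0.426 × 5.670×10⁻⁸ × 2.13×10⁻³ × (719.7)⁴ = 13.8 W.

P ≈ 13.8 W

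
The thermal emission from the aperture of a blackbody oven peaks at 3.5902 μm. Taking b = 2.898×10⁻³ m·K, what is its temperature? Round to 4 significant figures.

Wien's law gives T = b/λ_max = (2.898×10⁻³ m·K)/(3.5902×10⁻⁶ m) = 807.2 K.

T ≈ 807.2 K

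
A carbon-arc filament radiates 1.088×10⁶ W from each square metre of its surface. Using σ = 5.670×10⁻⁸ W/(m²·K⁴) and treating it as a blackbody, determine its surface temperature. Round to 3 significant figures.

T ≈ 2.09×10³ K

I = σT⁴, so T = (I/σ)^(1/4) = (1.088×10⁶/(5.670×10⁻⁸))^(1/4) = 2.09×10³ K.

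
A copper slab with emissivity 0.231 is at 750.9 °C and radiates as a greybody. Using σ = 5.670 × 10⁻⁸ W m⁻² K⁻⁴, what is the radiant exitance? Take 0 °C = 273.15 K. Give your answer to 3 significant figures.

T = 750.9 °C + 273.15 = 1024.05 K.
Stefan–Boltzmann: I = εσT⁴ = 0.231 × 5.670×10⁻⁸ × (1024.05)⁴ = 1.44×10⁴ W/m².

I ≈ 1.44×10⁴ W/m²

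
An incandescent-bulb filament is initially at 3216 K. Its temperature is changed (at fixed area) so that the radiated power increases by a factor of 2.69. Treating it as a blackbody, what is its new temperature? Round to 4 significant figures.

P ∝ T⁴, so T₂/T₁ = (P₂/P₁)^(1/4) = (2.69)^(1/4) = 1.28067.
T₂ = 3216 × 1.28067 = 4119 K.

T₂ ≈ 4119 K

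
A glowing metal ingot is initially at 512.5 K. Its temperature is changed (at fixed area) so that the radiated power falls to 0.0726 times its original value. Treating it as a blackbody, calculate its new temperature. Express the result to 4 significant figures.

P ∝ T⁴, so T₂/T₁ = (P₂/P₁)^(1/4) = (0.0726)^(1/4) = 0.519080.
T₂ = 512.5 × 0.519080 = 266.0 K.

T₂ ≈ 266.0 K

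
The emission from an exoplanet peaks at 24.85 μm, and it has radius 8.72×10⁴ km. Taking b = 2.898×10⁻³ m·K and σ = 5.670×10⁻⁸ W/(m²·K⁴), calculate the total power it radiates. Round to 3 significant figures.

P ≈ 1.00×10¹⁸ W

Wien's law: T = b/λ_max = 2.898×10⁻³/2.485×10⁻⁵ = 116.620 K.
Surface area A = 4πR² = 4π(8.72×10⁷ m)² = 9.55527×10¹⁶ m².
Then P = σAT⁴ = 5.670×10⁻⁸×9.55527×10¹⁶×(116.620)⁴ = 1.00×10¹⁸ W.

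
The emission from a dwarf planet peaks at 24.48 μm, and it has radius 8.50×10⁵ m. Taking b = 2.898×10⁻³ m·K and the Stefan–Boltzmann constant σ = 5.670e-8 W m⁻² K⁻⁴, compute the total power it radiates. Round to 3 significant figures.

Wien's law: T = b/λ_max = 2.898×10⁻³/2.448×10⁻⁵ = 118.382 K.
Surface area A = 4πR² = 4π(8.50×10⁵ m)² = 9.07920×10¹² m².
Then P = σAT⁴ = 5.670×10⁻⁸×9.07920×10¹²×(118.382)⁴ = 1.01×10¹⁴ W.

P ≈ 1.01×10¹⁴ W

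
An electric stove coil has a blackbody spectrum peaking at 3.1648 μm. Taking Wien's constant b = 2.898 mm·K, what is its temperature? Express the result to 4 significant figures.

T ≈ 915.7 K

Wien's law gives T = b/λ_max = (2.898×10⁻³ m·K)/(3.1648×10⁻⁶ m) = 915.7 K.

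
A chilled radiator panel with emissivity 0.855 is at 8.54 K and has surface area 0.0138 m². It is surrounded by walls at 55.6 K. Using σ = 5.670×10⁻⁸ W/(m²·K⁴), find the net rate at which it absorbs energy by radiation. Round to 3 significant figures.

Net gain ≈ 6.39×10⁻³ W

Area A = 0.0138 m².
Net radiated power P_net = εσA(T⁴ − T₀⁴) = 0.855×5.670×10⁻⁸×0.0138×(8.54⁴ − 55.6⁴).
T⁴ − T₀⁴ = 5319.02 − 9.55651×10⁶ = -9.55119×10⁶ K⁴, so P_net = -6.39×10⁻³ W — negative, meaning a net gain of 6.39×10⁻³ W.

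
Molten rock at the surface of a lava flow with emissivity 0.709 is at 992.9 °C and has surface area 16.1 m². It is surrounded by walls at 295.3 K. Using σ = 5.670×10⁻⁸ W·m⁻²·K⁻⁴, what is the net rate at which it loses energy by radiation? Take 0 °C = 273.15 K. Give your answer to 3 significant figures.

T = 992.9 °C + 273.15 = 1266.05 K.
Area A = 16.1 m².
Net radiated power P_net = εσA(T⁴ − T₀⁴) = 0.709×5.670×10⁻⁸×16.1×(1266.05⁴ − 295.3⁴).
T⁴ − T₀⁴ = 2.56923×10¹² − 7.60420×10⁹ = 2.56163×10¹² K⁴, so P_net = 1.66×10⁶ W.

Net loss ≈ 1.66×10⁶ W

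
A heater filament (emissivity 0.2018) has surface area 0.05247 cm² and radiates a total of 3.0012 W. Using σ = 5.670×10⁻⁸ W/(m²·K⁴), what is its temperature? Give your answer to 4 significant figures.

Area A = 0.05247 cm² = 5.247×10⁻⁶ m².
P = εσAT⁴ ⇒ T = (P/(εσA))^(1/4) = (3.0012/(0.2018×5.670×10⁻⁸×5.247×10⁻⁶))^(1/4) = 2659 K.

T ≈ 2659 K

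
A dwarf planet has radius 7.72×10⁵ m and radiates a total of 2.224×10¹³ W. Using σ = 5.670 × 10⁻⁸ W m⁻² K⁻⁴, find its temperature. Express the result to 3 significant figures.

T ≈ 85.1 K

Surface area A = 4πR² = 4π(7.72×10⁵ m)² = 7.48936×10¹² m².
P = σAT⁴ ⇒ T = (P/(σA))^(1/4) = (2.224×10¹³/(5.670×10⁻⁸×7.48936×10¹²))^(1/4) = 85.1 K.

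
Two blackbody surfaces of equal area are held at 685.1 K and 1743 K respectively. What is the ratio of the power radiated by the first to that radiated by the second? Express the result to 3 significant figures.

P₁/P₂ ≈ 0.0239

With equal areas, P₁/P₂ = (T₁/T₂)⁴ = (685.1/1743)⁴ = 0.0239.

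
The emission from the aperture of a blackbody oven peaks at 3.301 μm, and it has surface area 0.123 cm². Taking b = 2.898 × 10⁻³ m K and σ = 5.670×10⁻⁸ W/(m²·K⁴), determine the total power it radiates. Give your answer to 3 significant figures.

P ≈ 0.414 W

Wien's law: T = b/λ_max = 2.898×10⁻³/3.301×10⁻⁶ = 877.916 K.
Area A = 0.123 cm² = 1.23×10⁻⁵ m².
Then P = σAT⁴ = 5.670×10⁻⁸×1.23×10⁻⁵×(877.916)⁴ = 0.414 W.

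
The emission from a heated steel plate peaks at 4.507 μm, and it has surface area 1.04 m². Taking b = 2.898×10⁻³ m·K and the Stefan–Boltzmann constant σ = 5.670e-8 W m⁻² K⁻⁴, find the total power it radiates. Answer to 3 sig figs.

P ≈ 1.01×10⁴ W

Wien's law: T = b/λ_max = 2.898×10⁻³/4.507×10⁻⁶ = 643.000 K.
Area A = 1.04 m².
Then P = σAT⁴ = 5.670×10⁻⁸×1.04×(643.000)⁴ = 1.01×10⁴ W.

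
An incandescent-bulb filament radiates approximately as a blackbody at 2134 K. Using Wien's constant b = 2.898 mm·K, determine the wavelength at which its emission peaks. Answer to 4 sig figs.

λ_max ≈ 1358 nm

Wien's displacement law: λ_max = b/T = (2.898×10⁻³ m·K)/(2134 K) = 1.3580×10⁻⁶ m.
That is 1358 nm, in the infrared range.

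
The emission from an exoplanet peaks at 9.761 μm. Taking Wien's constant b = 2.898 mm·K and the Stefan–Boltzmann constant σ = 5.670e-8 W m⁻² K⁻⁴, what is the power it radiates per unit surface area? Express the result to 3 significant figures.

I ≈ 441 W/m²

Wien's law: T = b/λ_max = 2.898×10⁻³/9.761×10⁻⁶ = 296.896 K.
Then I = σT⁴ = 5.670×10⁻⁸×(296.896)⁴ = 441 W/m².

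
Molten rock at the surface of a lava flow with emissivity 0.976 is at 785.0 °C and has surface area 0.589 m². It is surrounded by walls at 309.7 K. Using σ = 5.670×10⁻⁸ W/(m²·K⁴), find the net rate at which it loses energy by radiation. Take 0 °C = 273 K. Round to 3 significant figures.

Net loss ≈ 4.05×10⁴ W

T = 785.0 °C + 273 = 1058.0 K.
Area A = 0.589 m².
Net radiated power P_net = εσA(T⁴ − T₀⁴) = 0.976×5.670×10⁻⁸×0.589×(1058.0⁴ − 309.7⁴).
T⁴ − T₀⁴ = 1.25298×10¹² − 9.19951×10⁹ = 1.24378×10¹² K⁴, so P_net = 4.05×10⁴ W.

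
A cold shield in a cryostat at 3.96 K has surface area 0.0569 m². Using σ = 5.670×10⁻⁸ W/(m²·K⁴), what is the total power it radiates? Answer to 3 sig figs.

P ≈ 7.93×10⁻⁷ W

Area A = 0.0569 m².
P = σAT⁴ = 5.670×10⁻⁸ × 0.0569 × (3.96)⁴ = 7.93×10⁻⁷ W.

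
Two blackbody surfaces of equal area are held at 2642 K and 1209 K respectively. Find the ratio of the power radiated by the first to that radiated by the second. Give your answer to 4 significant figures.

With equal areas, P₁/P₂ = (T₁/T₂)⁴ = (2642/1209)⁴ = 22.80.

P₁/P₂ ≈ 22.80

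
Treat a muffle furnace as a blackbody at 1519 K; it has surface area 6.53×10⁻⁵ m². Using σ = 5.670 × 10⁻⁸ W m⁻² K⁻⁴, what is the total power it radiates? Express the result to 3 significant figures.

Area A = 6.53×10⁻⁵ m².
P = σAT⁴ = 5.670×10⁻⁸ × 6.53×10⁻⁵ × (1519)⁴ = 19.7 W.

P ≈ 19.7 W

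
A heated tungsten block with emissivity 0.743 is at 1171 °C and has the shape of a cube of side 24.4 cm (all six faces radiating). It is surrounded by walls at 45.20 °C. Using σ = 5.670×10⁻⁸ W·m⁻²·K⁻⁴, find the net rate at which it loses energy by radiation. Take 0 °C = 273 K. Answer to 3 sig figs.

Net loss ≈ 6.53×10⁴ W

T = 1171 °C + 273 = 1444 K.
Surroundings: T = 45.20 °C + 273 = 318.20 K.
Area A = 6s² = 6×(0.244 m)² = 0.357216 m².
Net radiated power P_net = εσA(T⁴ − T₀⁴) = 0.743×5.670×10⁻⁸×0.357216×(1444⁴ − 318.20⁴).
T⁴ − T₀⁴ = 4.34779×10¹² − 1.02518×10¹⁰ = 4.33754×10¹² K⁴, so P_net = 6.53×10⁴ W.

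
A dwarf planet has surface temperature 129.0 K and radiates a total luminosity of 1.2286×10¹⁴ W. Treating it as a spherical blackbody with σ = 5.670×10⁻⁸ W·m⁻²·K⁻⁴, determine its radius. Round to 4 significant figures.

R ≈ 7.891×10⁵ m

L = 4πR²σT⁴ ⇒ R = √(L/(4πσT⁴)).
σT⁴ = 15.7015 W/m², so R = √(1.2286×10¹⁴/(4π×15.7015)) = 7.891×10⁵ m.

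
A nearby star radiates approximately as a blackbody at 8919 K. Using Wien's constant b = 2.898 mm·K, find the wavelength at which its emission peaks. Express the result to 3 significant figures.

λ_max ≈ 325 nm

Wien's displacement law: λ_max = b/T = (2.898×10⁻³ m·K)/(8919 K) = 3.249×10⁻⁷ m.
That is 325 nm, in the ultraviolet range.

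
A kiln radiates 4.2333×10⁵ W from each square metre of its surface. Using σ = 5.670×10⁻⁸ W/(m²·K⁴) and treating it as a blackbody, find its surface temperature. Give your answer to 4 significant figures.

I = σT⁴, so T = (I/σ)^(1/4) = (4.2333×10⁵/(5.670×10⁻⁸))^(1/4) = 1653 K.

T ≈ 1653 K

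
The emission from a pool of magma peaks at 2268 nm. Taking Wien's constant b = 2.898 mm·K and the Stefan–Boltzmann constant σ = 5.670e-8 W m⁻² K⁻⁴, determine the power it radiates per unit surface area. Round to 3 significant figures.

Wien's law: T = b/λ_max = 2.898×10⁻³/2.268×10⁻⁶ = 1277.78 K.
Then I = σT⁴ = 5.670×10⁻⁸×(1277.78)⁴ = 1.51×10⁵ W/m².

I ≈ 1.51×10⁵ W/m²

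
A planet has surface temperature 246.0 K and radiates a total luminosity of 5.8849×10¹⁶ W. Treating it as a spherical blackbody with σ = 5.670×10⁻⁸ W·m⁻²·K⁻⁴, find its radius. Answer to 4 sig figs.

R ≈ 4.749×10⁶ m

L = 4πR²σT⁴ ⇒ R = √(L/(4πσT⁴)).
σT⁴ = 207.646 W/m², so R = √(5.8849×10¹⁶/(4π×207.646)) = 4.749×10⁶ m.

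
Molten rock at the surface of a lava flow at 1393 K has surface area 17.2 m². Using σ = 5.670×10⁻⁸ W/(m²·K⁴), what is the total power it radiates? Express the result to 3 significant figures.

Area A = 17.2 m².
P = σAT⁴ = 5.670×10⁻⁸ × 17.2 × (1393)⁴ = 3.67×10⁶ W.

P ≈ 3.67×10⁶ W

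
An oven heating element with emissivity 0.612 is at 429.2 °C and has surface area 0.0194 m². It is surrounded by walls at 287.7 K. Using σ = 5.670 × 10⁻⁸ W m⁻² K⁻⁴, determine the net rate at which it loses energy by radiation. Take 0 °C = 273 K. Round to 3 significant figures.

Net loss ≈ 159 W

T = 429.2 °C + 273 = 702.2 K.
Area A = 0.0194 m².
Net radiated power P_net = εσA(T⁴ − T₀⁴) = 0.612×5.670×10⁻⁸×0.0194×(702.2⁴ − 287.7⁴).
T⁴ − T₀⁴ = 2.43133×10¹¹ − 6.85109×10⁹ = 2.36282×10¹¹ K⁴, so P_net = 159 W.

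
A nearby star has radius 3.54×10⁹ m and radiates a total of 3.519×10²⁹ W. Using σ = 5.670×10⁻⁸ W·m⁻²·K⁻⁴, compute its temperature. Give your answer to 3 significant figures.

Surface area A = 4πR² = 4π(3.54×10⁹ m)² = 1.57477×10²⁰ m².
P = σAT⁴ ⇒ T = (P/(σA))^(1/4) = (3.519×10²⁹/(5.670×10⁻⁸×1.57477×10²⁰))^(1/4) = 1.41×10⁴ K.

T ≈ 1.41×10⁴ K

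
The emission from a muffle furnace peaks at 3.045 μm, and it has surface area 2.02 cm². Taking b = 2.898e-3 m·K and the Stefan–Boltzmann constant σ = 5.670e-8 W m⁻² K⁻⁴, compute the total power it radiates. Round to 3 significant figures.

Wien's law: T = b/λ_max = 2.898×10⁻³/3.045×10⁻⁶ = 951.724 K.
Area A = 2.02 cm² = 2.02×10⁻⁴ m².
Then P = σAT⁴ = 5.670×10⁻⁸×2.02×10⁻⁴×(951.724)⁴ = 9.40 W.

P ≈ 9.40 W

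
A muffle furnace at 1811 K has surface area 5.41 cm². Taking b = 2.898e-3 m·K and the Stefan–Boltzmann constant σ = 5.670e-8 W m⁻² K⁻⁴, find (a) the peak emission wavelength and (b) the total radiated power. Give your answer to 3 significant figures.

λ_max ≈ 1.60 μm; P ≈ 330 W

(a) λ_max = b/T = 2.898×10⁻³/1811 = 1.600×10⁻⁶ m = 1.60 μm.
Area A = 5.41 cm² = 5.41×10⁻⁴ m².
(b) P = σAT⁴ = 5.670×10⁻⁸×5.41×10⁻⁴×(1811)⁴ = 330 W.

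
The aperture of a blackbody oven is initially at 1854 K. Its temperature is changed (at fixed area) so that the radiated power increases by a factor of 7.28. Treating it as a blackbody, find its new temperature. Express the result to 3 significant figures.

P ∝ T⁴, so T₂/T₁ = (P₂/P₁)^(1/4) = (7.28)^(1/4) = 1.64260.
T₂ = 1854 × 1.64260 = 3.05×10³ K.

T₂ ≈ 3.05×10³ K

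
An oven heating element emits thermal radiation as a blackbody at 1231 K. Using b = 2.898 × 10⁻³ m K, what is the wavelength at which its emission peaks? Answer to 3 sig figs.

Wien's displacement law: λ_max = b/T = (2.898×10⁻³ m·K)/(1231 K) = 2.354×10⁻⁶ m.
That is 2.35 μm, in the infrared range.

λ_max ≈ 2.35 μm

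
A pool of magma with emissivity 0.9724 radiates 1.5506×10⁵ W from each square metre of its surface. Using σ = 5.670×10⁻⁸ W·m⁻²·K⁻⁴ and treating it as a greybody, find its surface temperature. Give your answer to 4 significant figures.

T ≈ 1295 K

I = εσT⁴, so T = (I/εσ)^(1/4) = (1.5506×10⁵/(0.9724×5.670×10⁻⁸))^(1/4) = 1295 K.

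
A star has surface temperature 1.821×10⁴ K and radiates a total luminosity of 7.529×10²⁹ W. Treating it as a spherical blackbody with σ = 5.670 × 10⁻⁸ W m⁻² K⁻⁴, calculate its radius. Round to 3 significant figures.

L = 4πR²σT⁴ ⇒ R = √(L/(4πσT⁴)).
σT⁴ = 6.23480×10⁹ W/m², so R = √(7.529×10²⁹/(4π×6.23480×10⁹)) = 3.10×10⁹ m.

R ≈ 3.10×10⁹ m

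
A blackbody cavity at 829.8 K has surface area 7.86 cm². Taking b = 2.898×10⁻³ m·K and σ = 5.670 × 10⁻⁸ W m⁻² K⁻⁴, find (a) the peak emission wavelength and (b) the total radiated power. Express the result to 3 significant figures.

λ_max ≈ 3.49 μm; P ≈ 21.1 W

(a) λ_max = b/T = 2.898×10⁻³/829.8 = 3.492×10⁻⁶ m = 3.49 μm.
Area A = 7.86 cm² = 7.86×10⁻⁴ m².
(b) P = σAT⁴ = 5.670×10⁻⁸×7.86×10⁻⁴×(829.8)⁴ = 21.1 W.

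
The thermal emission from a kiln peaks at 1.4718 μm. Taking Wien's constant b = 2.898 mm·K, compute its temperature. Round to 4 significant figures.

T ≈ 1969 K

Wien's law gives T = b/λ_max = (2.898×10⁻³ m·K)/(1.4718×10⁻⁶ m) = 1969 K.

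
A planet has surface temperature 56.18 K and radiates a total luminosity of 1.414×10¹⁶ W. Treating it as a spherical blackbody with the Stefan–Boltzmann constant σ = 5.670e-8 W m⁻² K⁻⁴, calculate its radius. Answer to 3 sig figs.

L = 4πR²σT⁴ ⇒ R = √(L/(4πσT⁴)).
σT⁴ = 0.564820 W/m², so R = √(1.414×10¹⁶/(4π×0.564820)) = 4.46×10⁷ m.

R ≈ 4.46×10⁷ m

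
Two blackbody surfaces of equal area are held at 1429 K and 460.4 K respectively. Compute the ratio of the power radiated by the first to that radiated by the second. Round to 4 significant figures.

P₁/P₂ ≈ 92.81

With equal areas, P₁/P₂ = (T₁/T₂)⁴ = (1429/460.4)⁴ = 92.81.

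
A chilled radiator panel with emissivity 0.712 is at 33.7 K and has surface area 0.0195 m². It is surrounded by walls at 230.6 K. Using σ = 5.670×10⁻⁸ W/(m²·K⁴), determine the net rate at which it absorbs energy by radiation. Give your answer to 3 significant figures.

Net gain ≈ 2.23 W

Area A = 0.0195 m².
Net radiated power P_net = εσA(T⁴ − T₀⁴) = 0.712×5.670×10⁻⁸×0.0195×(33.7⁴ − 230.6⁴).
T⁴ − T₀⁴ = 1.28979×10⁶ − 2.82773×10⁹ = -2.82644×10⁹ K⁴, so P_net = -2.23 W — negative, meaning a net gain of 2.23 W.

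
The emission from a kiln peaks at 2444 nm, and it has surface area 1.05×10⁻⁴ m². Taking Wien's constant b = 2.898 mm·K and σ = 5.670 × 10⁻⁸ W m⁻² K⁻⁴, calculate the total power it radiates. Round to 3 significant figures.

Wien's law: T = b/λ_max = 2.898×10⁻³/2.444×10⁻⁶ = 1185.76 K.
Area A = 1.05×10⁻⁴ m².
Then P = σAT⁴ = 5.670×10⁻⁸×1.05×10⁻⁴×(1185.76)⁴ = 11.8 W.

P ≈ 11.8 W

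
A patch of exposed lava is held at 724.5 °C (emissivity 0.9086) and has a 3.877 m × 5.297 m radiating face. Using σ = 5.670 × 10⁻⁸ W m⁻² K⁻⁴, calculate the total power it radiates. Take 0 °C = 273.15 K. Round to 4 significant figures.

T = 724.5 °C + 273.15 = 997.65 K.
Area A = 3.877 × 5.297 = 20.5365 m².
P = εσAT⁴ = 0.9086 × 5.670×10⁻⁸ × 20.5365 × (997.65)⁴ = 1.048×10⁶ W.

P ≈ 1.048×10⁶ W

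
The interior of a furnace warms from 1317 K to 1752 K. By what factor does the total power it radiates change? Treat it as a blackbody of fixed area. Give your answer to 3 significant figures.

P₂/P₁ ≈ 3.13

P ∝ T⁴, so P₂/P₁ = (T₂/T₁)⁴ = (1752/1317)⁴ = (1.33030)⁴ = 3.13.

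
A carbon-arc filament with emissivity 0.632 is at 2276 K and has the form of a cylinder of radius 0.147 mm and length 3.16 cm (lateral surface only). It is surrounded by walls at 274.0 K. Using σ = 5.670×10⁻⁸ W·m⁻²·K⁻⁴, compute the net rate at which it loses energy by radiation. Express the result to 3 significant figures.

Lateral area A = 2πrL = 2π×1.47×10⁻⁴×0.0316 = 2.91867×10⁻⁵ m².
Net radiated power P_net = εσA(T⁴ − T₀⁴) = 0.632×5.670×10⁻⁸×2.91867×10⁻⁵×(2276⁴ − 274.0⁴).
T⁴ − T₀⁴ = 2.68342×10¹³ − 5.63641×10⁹ = 2.68286×10¹³ K⁴, so P_net = 28.1 W.

Net loss ≈ 28.1 W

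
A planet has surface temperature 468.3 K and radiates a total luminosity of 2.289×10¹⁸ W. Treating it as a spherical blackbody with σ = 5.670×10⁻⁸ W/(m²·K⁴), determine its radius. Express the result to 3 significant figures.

R ≈ 8.17×10⁶ m

L = 4πR²σT⁴ ⇒ R = √(L/(4πσT⁴)).
σT⁴ = 2726.97 W/m², so R = √(2.289×10¹⁸/(4π×2726.97)) = 8.17×10⁶ m.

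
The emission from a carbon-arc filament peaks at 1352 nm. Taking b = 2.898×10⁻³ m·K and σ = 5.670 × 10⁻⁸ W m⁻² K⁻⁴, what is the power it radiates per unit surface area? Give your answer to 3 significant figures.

Wien's law: T = b/λ_max = 2.898×10⁻³/1.352×10⁻⁶ = 2143.49 K.
Then I = σT⁴ = 5.670×10⁻⁸×(2143.49)⁴ = 1.20×10⁶ W/m².

I ≈ 1.20×10⁶ W/m²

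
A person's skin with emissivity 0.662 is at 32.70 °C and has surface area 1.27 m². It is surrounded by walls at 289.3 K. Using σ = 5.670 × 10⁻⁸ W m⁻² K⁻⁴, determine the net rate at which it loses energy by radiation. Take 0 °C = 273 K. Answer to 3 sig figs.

T = 32.70 °C + 273 = 305.70 K.
Area A = 1.27 m².
Net radiated power P_net = εσA(T⁴ − T₀⁴) = 0.662×5.670×10⁻⁸×1.27×(305.70⁴ − 289.3⁴).
T⁴ − T₀⁴ = 8.73337×10⁹ − 7.00477×10⁹ = 1.72860×10⁹ K⁴, so P_net = 82.4 W.

Net loss ≈ 82.4 W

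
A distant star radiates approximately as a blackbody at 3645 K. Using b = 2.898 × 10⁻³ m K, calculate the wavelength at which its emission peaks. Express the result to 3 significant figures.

λ_max ≈ 795 nm

Wien's displacement law: λ_max = b/T = (2.898×10⁻³ m·K)/(3645 K) = 7.951×10⁻⁷ m.
That is 795 nm, in the infrared range.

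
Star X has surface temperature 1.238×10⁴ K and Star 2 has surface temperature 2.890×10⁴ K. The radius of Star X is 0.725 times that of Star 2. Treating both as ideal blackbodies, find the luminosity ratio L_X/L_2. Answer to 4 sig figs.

L_X/L_2 ≈ 0.01770

L ∝ R²T⁴, so L_X/L_2 = (R_X/R_2)²(T_X/T_2)⁴ = (0.725)² × (1.238×10⁴/2.890×10⁴)⁴ = 0.525625 × 0.0336737 = 0.01770.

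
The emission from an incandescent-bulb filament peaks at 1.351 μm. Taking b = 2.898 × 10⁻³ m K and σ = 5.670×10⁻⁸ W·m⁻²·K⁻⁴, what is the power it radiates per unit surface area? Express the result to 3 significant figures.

Wien's law: T = b/λ_max = 2.898×10⁻³/1.351×10⁻⁶ = 2145.08 K.
Then I = σT⁴ = 5.670×10⁻⁸×(2145.08)⁴ = 1.20×10⁶ W/m².

I ≈ 1.20×10⁶ W/m²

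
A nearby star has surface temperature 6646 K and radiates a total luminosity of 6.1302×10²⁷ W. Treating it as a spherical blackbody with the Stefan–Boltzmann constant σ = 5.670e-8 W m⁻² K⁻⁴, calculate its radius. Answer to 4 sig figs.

L = 4πR²σT⁴ ⇒ R = √(L/(4πσT⁴)).
σT⁴ = 1.10618×10⁸ W/m², so R = √(6.1302×10²⁷/(4π×1.10618×10⁸)) = 2.100×10⁹ m.

R ≈ 2.100×10⁹ m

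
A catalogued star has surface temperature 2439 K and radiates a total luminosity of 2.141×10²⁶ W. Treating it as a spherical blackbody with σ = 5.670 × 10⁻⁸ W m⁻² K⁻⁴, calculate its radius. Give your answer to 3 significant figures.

L = 4πR²σT⁴ ⇒ R = √(L/(4πσT⁴)).
σT⁴ = 2.00646×10⁶ W/m², so R = √(2.141×10²⁶/(4π×2.00646×10⁶)) = 2.91×10⁹ m.

R ≈ 2.91×10⁹ m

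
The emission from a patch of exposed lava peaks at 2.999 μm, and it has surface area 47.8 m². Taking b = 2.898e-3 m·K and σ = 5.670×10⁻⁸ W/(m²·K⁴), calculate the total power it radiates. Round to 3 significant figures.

P ≈ 2.36×10⁶ W

Wien's law: T = b/λ_max = 2.898×10⁻³/2.999×10⁻⁶ = 966.322 K.
Area A = 47.8 m².
Then P = σAT⁴ = 5.670×10⁻⁸×47.8×(966.322)⁴ = 2.36×10⁶ W.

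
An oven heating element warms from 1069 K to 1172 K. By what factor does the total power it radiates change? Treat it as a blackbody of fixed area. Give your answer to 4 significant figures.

P ∝ T⁴, so P₂/P₁ = (T₂/T₁)⁴ = (1172/1069)⁴ = (1.09635)⁴ = 1.445.

P₂/P₁ ≈ 1.445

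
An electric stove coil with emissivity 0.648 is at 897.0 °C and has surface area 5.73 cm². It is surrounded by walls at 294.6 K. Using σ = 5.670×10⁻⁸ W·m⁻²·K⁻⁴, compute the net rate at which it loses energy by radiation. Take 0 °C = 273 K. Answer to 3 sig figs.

T = 897.0 °C + 273 = 1170.0 K.
Area A = 5.73 cm² = 5.73×10⁻⁴ m².
Net radiated power P_net = εσA(T⁴ − T₀⁴) = 0.648×5.670×10⁻⁸×5.73×10⁻⁴×(1170.0⁴ − 294.6⁴).
T⁴ − T₀⁴ = 1.87389×10¹² − 7.53236×10⁹ = 1.86636×10¹² K⁴, so P_net = 39.3 W.

Net loss ≈ 39.3 W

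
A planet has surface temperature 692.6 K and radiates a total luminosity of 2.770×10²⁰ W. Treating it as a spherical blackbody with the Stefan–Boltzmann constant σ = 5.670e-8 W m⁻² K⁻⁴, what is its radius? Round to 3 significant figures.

L = 4πR²σT⁴ ⇒ R = √(L/(4πσT⁴)).
σT⁴ = 13047.1 W/m², so R = √(2.770×10²⁰/(4π×13047.1)) = 4.11×10⁷ m.

R ≈ 4.11×10⁷ m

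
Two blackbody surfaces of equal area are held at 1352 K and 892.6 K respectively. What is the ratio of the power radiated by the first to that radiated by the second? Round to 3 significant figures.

P₁/P₂ ≈ 5.26

With equal areas, P₁/P₂ = (T₁/T₂)⁴ = (1352/892.6)⁴ = 5.26.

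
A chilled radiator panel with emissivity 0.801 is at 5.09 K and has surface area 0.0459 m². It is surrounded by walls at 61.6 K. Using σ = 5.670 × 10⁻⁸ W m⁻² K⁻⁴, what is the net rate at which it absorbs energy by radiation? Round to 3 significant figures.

Area A = 0.0459 m².
Net radiated power P_net = εσA(T⁴ − T₀⁴) = 0.801×5.670×10⁻⁸×0.0459×(5.09⁴ − 61.6⁴).
T⁴ − T₀⁴ = 671.230 − 1.43987×10⁷ = -1.43980×10⁷ K⁴, so P_net = -0.0300 W — negative, meaning a net gain of 0.0300 W.

Net gain ≈ 0.0300 W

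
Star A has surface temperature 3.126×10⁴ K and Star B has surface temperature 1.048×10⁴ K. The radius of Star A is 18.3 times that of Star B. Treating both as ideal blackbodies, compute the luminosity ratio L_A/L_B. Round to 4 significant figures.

L_A/L_B ≈ 2.651×10⁴

L ∝ R²T⁴, so L_A/L_B = (R_A/R_B)²(T_A/T_B)⁴ = (18.3)² × (3.126×10⁴/1.048×10⁴)⁴ = 334.89 × 79.1609 = 2.651×10⁴.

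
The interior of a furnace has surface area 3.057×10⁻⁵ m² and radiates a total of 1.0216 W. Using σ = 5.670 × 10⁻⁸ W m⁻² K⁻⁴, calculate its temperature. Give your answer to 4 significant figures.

Area A = 3.057×10⁻⁵ m².
P = σAT⁴ ⇒ T = (P/(σA))^(1/4) = (1.0216/(5.670×10⁻⁸×3.057×10⁻⁵))^(1/4) = 876.2 K.

T ≈ 876.2 K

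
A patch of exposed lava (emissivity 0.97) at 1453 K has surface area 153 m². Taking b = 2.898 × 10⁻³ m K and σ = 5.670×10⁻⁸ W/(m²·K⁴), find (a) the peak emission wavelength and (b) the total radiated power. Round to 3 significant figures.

λ_max ≈ 1.99×10³ nm; P ≈ 3.75×10⁷ W

(a) λ_max = b/T = 2.898×10⁻³/1453 = 1.994×10⁻⁶ m = 1.99×10³ nm.
Area A = 153 m².
(b) P = εσAT⁴ = 0.97×5.670×10⁻⁸×153×(1453)⁴ = 3.75×10⁷ W.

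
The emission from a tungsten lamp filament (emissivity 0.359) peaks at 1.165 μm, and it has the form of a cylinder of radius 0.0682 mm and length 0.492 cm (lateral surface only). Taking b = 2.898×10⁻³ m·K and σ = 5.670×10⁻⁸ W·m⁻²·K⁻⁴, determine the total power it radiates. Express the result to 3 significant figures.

P ≈ 1.64 W

Wien's law: T = b/λ_max = 2.898×10⁻³/1.165×10⁻⁶ = 2487.55 K.
Lateral area A = 2πrL = 2π×6.82×10⁻⁵×4.92×10⁻³ = 2.10829×10⁻⁶ m².
Then P = εσAT⁴ = 0.359×5.670×10⁻⁸×2.10829×10⁻⁶×(2487.55)⁴ = 1.64 W.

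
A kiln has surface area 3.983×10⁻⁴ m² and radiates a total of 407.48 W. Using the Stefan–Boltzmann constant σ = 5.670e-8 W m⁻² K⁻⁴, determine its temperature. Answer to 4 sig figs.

T ≈ 2061 K

Area A = 3.983×10⁻⁴ m².
P = σAT⁴ ⇒ T = (P/(σA))^(1/4) = (407.48/(5.670×10⁻⁸×3.983×10⁻⁴))^(1/4) = 2061 K.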